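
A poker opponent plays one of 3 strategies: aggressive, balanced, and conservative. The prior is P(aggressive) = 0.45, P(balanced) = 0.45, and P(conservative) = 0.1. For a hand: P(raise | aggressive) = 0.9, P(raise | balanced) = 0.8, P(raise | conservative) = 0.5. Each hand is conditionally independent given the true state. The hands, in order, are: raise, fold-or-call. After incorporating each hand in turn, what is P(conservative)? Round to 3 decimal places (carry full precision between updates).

0.182

Apply Bayes' rule sequentially, carrying P(conservative) forward.
After 'raise': normaliser = 0.9·0.4500 + 0.8·0.4500 + 0.5·0.1000; P(aggressive) ≈ 0.4969, P(balanced) ≈ 0.4417, P(conservative) ≈ 0.0613
After 'fold-or-call': normaliser = 0.1·0.4969 + 0.2·0.4417 + 0.5·0.0613; P(aggressive) ≈ 0.2945, P(balanced) ≈ 0.5236, P(conservative) ≈ 0.1818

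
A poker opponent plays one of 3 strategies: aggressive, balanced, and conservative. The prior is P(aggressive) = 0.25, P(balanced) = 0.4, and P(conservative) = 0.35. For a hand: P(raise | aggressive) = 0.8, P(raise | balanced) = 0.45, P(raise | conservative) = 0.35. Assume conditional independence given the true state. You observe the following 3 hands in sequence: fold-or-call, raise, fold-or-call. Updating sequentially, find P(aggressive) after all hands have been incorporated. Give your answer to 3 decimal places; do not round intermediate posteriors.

After 'fold-or-call': normaliser = 0.2·0.2500 + 0.55·0.4000 + 0.65·0.3500; P(aggressive) ≈ 0.1005, P(balanced) ≈ 0.4422, P(conservative) ≈ 0.4573
After 'raise': normaliser = 0.8·0.1005 + 0.45·0.4422 + 0.35·0.4573; P(aggressive) ≈ 0.1830, P(balanced) ≈ 0.4528, P(conservative) ≈ 0.3642
After 'fold-or-call': normaliser = 0.2·0.1830 + 0.55·0.4528 + 0.65·0.3642; P(aggressive) ≈ 0.0700, P(balanced) ≈ 0.4768, P(conservative) ≈ 0.4532

0.070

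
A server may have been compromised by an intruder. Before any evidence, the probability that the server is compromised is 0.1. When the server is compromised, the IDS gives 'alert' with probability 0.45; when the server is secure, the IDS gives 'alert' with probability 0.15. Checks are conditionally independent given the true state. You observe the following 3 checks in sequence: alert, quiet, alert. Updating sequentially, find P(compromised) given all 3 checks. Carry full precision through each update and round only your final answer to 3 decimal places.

0.393

After 'alert': P(compromised) = 0.45·0.1000 / (0.45·0.1000 + 0.15·0.9000) ≈ 0.2500
After 'quiet': P(compromised) = 0.55·0.2500 / (0.55·0.2500 + 0.85·0.7500) ≈ 0.1774
After 'alert': P(compromised) = 0.45·0.1774 / (0.45·0.1774 + 0.15·0.8226) ≈ 0.3929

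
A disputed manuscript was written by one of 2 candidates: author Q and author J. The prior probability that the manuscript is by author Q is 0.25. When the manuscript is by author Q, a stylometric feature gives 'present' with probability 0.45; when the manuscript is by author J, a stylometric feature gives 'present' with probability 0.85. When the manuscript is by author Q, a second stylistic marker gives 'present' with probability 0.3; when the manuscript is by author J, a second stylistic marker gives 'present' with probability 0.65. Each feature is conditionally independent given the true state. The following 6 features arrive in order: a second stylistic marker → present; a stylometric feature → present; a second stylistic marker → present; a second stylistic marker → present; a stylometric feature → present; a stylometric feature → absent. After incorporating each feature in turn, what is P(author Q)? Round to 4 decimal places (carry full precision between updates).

After a second stylistic marker='present': P(author Q) = 0.3·0.2500 / (0.3·0.2500 + 0.65·0.7500) ≈ 0.1333
After a stylometric feature='present': P(author Q) = 0.45·0.1333 / (0.45·0.1333 + 0.85·0.8667) ≈ 0.0753
After a second stylistic marker='present': P(author Q) = 0.3·0.0753 / (0.3·0.0753 + 0.65·0.9247) ≈ 0.0362
After a second stylistic marker='present': P(author Q) = 0.3·0.0362 / (0.3·0.0362 + 0.65·0.9638) ≈ 0.0171
After a stylometric feature='present': P(author Q) = 0.45·0.0171 / (0.45·0.0171 + 0.85·0.9829) ≈ 0.0091
After a stylometric feature='absent': P(author Q) = 0.55·0.0091 / (0.55·0.0091 + 0.15·0.9909) ≈ 0.0326

0.0326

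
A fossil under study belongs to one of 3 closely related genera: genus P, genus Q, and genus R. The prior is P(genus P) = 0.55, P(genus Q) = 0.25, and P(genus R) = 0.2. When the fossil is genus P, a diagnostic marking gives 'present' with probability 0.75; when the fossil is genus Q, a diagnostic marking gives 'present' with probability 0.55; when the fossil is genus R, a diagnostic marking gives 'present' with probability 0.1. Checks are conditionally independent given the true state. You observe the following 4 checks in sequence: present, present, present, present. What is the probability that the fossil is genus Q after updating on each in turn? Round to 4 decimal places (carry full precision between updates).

Apply Bayes' rule sequentially, carrying P(genus Q) forward.
After 'present': normaliser = 0.75·0.5500 + 0.55·0.2500 + 0.1·0.2000; P(genus P) ≈ 0.7237, P(genus Q) ≈ 0.2412, P(genus R) ≈ 0.0351
After 'present': normaliser = 0.75·0.7237 + 0.55·0.2412 + 0.1·0.0351; P(genus P) ≈ 0.7994, P(genus Q) ≈ 0.1954, P(genus R) ≈ 0.0052
After 'present': normaliser = 0.75·0.7994 + 0.55·0.1954 + 0.1·0.0052; P(genus P) ≈ 0.8474, P(genus Q) ≈ 0.1519, P(genus R) ≈ 0.0007
After 'present': normaliser = 0.75·0.8474 + 0.55·0.1519 + 0.1·0.0007; P(genus P) ≈ 0.8837, P(genus Q) ≈ 0.1162, P(genus R) ≈ 0.0001

0.1162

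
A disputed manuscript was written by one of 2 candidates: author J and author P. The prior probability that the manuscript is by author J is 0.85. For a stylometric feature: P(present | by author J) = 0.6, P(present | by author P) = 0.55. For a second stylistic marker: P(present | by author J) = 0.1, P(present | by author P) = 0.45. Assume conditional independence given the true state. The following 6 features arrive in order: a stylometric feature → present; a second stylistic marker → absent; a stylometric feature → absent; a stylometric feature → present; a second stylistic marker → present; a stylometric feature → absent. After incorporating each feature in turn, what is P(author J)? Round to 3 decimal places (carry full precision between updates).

0.660

After a stylometric feature='present': P(author J) = 0.6·0.8500 / (0.6·0.8500 + 0.55·0.1500) ≈ 0.8608
After a second stylistic marker='absent': P(author J) = 0.9·0.8608 / (0.9·0.8608 + 0.55·0.1392) ≈ 0.9100
After a stylometric feature='absent': P(author J) = 0.4·0.9100 / (0.4·0.9100 + 0.45·0.0900) ≈ 0.8999
After a stylometric feature='present': P(author J) = 0.6·0.8999 / (0.6·0.8999 + 0.55·0.1001) ≈ 0.9075
After a second stylistic marker='present': P(author J) = 0.1·0.9075 / (0.1·0.9075 + 0.45·0.0925) ≈ 0.6855
After a stylometric feature='absent': P(author J) = 0.4·0.6855 / (0.4·0.6855 + 0.45·0.3145) ≈ 0.6596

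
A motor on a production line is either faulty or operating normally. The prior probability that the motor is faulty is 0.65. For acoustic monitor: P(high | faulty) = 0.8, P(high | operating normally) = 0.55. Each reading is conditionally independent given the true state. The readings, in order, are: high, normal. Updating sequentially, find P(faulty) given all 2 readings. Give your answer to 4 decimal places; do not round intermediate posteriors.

0.5456

After 'high': P(faulty) = 0.8·0.6500 / (0.8·0.6500 + 0.55·0.3500) ≈ 0.7298
After 'normal': P(faulty) = 0.2·0.7298 / (0.2·0.7298 + 0.45·0.2702) ≈ 0.5456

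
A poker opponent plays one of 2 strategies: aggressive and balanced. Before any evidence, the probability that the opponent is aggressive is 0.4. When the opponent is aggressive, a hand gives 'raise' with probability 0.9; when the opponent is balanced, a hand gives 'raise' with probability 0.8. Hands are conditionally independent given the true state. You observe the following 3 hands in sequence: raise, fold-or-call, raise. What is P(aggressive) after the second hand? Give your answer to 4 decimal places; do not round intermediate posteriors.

0.2727

After 'raise': P(aggressive) = 0.9·0.4000 / (0.9·0.4000 + 0.8·0.6000) ≈ 0.4286
After 'fold-or-call': P(aggressive) = 0.1·0.4286 / (0.1·0.4286 + 0.2·0.5714) ≈ 0.2727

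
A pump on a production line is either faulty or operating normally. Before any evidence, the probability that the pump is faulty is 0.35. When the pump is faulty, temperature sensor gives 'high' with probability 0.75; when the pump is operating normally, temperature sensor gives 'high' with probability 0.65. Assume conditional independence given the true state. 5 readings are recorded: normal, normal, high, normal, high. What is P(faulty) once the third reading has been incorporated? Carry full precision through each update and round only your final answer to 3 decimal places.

Apply Bayes' rule sequentially, carrying P(faulty) forward.
After 'normal': P(faulty) = 0.25·0.3500 / (0.25·0.3500 + 0.35·0.6500) ≈ 0.2778
After 'normal': P(faulty) = 0.25·0.2778 / (0.25·0.2778 + 0.35·0.7222) ≈ 0.2155
After 'high': P(faulty) = 0.75·0.2155 / (0.75·0.2155 + 0.65·0.7845) ≈ 0.2407

0.241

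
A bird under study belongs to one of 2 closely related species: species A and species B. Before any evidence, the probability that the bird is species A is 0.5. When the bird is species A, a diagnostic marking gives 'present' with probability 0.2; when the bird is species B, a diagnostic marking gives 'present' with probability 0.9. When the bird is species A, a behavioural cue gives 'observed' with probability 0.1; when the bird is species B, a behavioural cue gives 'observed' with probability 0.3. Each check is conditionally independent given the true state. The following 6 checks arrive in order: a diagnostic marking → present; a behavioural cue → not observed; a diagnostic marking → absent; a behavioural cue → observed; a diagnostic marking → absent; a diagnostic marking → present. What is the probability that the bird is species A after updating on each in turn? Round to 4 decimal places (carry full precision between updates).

0.5753

After a diagnostic marking='present': P(species A) = 0.2·0.5000 / (0.2·0.5000 + 0.9·0.5000) ≈ 0.1818
After a behavioural cue='not observed': P(species A) = 0.9·0.1818 / (0.9·0.1818 + 0.7·0.8182) ≈ 0.2222
After a diagnostic marking='absent': P(species A) = 0.8·0.2222 / (0.8·0.2222 + 0.1·0.7778) ≈ 0.6957
After a behavioural cue='observed': P(species A) = 0.1·0.6957 / (0.1·0.6957 + 0.3·0.3043) ≈ 0.4324
After a diagnostic marking='absent': P(species A) = 0.8·0.4324 / (0.8·0.4324 + 0.1·0.5676) ≈ 0.8591
After a diagnostic marking='present': P(species A) = 0.2·0.8591 / (0.2·0.8591 + 0.9·0.1409) ≈ 0.5753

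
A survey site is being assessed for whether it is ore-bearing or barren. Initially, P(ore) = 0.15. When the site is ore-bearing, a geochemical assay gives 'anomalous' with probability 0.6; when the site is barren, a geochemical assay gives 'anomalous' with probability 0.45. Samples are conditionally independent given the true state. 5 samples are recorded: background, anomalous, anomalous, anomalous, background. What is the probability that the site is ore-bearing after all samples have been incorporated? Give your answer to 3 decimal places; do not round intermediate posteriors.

After 'background': P(ore) = 0.4·0.1500 / (0.4·0.1500 + 0.55·0.8500) ≈ 0.1137
After 'anomalous': P(ore) = 0.6·0.1137 / (0.6·0.1137 + 0.45·0.8863) ≈ 0.1461
After 'anomalous': P(ore) = 0.6·0.1461 / (0.6·0.1461 + 0.45·0.8539) ≈ 0.1858
After 'anomalous': P(ore) = 0.6·0.1858 / (0.6·0.1858 + 0.45·0.8142) ≈ 0.2333
After 'background': P(ore) = 0.4·0.2333 / (0.4·0.2333 + 0.55·0.7667) ≈ 0.1812

0.181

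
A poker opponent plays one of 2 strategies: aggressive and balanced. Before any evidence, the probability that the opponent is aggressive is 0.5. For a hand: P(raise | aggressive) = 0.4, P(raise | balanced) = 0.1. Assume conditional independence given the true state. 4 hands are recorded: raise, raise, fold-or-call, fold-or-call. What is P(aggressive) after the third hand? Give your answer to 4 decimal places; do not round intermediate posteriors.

Apply Bayes' rule sequentially, carrying P(aggressive) forward.
After 'raise': P(aggressive) = 0.4·0.5000 / (0.4·0.5000 + 0.1·0.5000) ≈ 0.8000
After 'raise': P(aggressive) = 0.4·0.8000 / (0.4·0.8000 + 0.1·0.2000) ≈ 0.9412
After 'fold-or-call': P(aggressive) = 0.6·0.9412 / (0.6·0.9412 + 0.9·0.0588) ≈ 0.9143

0.9143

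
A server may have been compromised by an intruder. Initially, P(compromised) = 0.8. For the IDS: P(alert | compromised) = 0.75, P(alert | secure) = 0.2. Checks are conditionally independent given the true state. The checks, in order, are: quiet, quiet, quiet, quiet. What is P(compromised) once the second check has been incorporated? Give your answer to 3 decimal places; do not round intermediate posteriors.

0.281

After 'quiet': P(compromised) = 0.25·0.8000 / (0.25·0.8000 + 0.8·0.2000) ≈ 0.5556
After 'quiet': P(compromised) = 0.25·0.5556 / (0.25·0.5556 + 0.8·0.4444) ≈ 0.2809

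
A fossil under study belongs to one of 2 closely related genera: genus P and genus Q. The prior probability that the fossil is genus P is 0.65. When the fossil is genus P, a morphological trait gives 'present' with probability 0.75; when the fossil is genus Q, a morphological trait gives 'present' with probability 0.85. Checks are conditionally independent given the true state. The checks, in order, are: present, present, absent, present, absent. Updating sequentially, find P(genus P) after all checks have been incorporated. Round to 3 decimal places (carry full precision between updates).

0.780

Each posterior becomes the prior for the next update.
After 'present': P(genus P) = 0.75·0.6500 / (0.75·0.6500 + 0.85·0.3500) ≈ 0.6210
After 'present': P(genus P) = 0.75·0.6210 / (0.75·0.6210 + 0.85·0.3790) ≈ 0.5911
After 'absent': P(genus P) = 0.25·0.5911 / (0.25·0.5911 + 0.15·0.4089) ≈ 0.7067
After 'present': P(genus P) = 0.75·0.7067 / (0.75·0.7067 + 0.85·0.2933) ≈ 0.6801
After 'absent': P(genus P) = 0.25·0.6801 / (0.25·0.6801 + 0.15·0.3199) ≈ 0.7799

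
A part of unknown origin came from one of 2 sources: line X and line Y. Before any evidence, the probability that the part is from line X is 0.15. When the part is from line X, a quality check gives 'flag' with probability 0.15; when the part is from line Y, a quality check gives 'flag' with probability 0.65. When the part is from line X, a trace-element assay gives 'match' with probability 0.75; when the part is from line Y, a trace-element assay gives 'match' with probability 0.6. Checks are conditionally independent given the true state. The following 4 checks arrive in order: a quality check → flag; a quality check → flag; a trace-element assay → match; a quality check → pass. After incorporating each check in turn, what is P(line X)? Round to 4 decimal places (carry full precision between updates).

0.0277

After a quality check='flag': P(line X) = 0.15·0.1500 / (0.15·0.1500 + 0.65·0.8500) ≈ 0.0391
After a quality check='flag': P(line X) = 0.15·0.0391 / (0.15·0.0391 + 0.65·0.9609) ≈ 0.0093
After a trace-element assay='match': P(line X) = 0.75·0.0093 / (0.75·0.0093 + 0.6·0.9907) ≈ 0.0116
After a quality check='pass': P(line X) = 0.85·0.0116 / (0.85·0.0116 + 0.35·0.9884) ≈ 0.0277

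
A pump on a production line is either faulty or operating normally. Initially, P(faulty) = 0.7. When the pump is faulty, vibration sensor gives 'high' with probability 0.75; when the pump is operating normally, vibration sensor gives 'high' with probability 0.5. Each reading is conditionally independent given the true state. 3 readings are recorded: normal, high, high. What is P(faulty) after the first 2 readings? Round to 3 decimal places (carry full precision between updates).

After 'normal': P(faulty) = 0.25·0.7000 / (0.25·0.7000 + 0.5·0.3000) ≈ 0.5385
After 'high': P(faulty) = 0.75·0.5385 / (0.75·0.5385 + 0.5·0.4615) ≈ 0.6364

0.636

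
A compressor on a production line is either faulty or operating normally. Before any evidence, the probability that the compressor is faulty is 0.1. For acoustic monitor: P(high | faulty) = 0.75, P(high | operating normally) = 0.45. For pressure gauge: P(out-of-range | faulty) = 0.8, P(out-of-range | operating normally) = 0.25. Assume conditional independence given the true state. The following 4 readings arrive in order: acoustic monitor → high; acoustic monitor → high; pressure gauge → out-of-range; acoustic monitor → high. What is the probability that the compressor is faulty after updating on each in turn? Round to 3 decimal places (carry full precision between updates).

0.622

Each posterior becomes the prior for the next update.
After acoustic monitor='high': P(faulty) = 0.75·0.1000 / (0.75·0.1000 + 0.45·0.9000) ≈ 0.1562
After acoustic monitor='high': P(faulty) = 0.75·0.1562 / (0.75·0.1562 + 0.45·0.8438) ≈ 0.2358
After pressure gauge='out-of-range': P(faulty) = 0.8·0.2358 / (0.8·0.2358 + 0.25·0.7642) ≈ 0.4969
After acoustic monitor='high': P(faulty) = 0.75·0.4969 / (0.75·0.4969 + 0.45·0.5031) ≈ 0.6221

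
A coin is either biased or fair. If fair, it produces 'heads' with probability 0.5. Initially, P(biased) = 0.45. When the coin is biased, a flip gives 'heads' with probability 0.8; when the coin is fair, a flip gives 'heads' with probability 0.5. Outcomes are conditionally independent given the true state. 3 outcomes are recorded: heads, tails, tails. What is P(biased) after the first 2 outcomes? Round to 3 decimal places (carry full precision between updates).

0.344

After 'heads': P(biased) = 0.8·0.4500 / (0.8·0.4500 + 0.5·0.5500) ≈ 0.5669
After 'tails': P(biased) = 0.2·0.5669 / (0.2·0.5669 + 0.5·0.4331) ≈ 0.3437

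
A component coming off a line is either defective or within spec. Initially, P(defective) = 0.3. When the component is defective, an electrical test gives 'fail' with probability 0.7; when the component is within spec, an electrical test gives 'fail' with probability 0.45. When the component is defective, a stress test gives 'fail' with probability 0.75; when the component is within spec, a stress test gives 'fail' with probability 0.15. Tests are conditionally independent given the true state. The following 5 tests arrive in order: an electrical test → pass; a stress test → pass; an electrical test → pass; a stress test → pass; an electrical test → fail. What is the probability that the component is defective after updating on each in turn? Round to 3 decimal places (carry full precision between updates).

After an electrical test='pass': P(defective) = 0.3·0.3000 / (0.3·0.3000 + 0.55·0.7000) ≈ 0.1895
After a stress test='pass': P(defective) = 0.25·0.1895 / (0.25·0.1895 + 0.85·0.8105) ≈ 0.0643
After an electrical test='pass': P(defective) = 0.3·0.0643 / (0.3·0.0643 + 0.55·0.9357) ≈ 0.0361
After a stress test='pass': P(defective) = 0.25·0.0361 / (0.25·0.0361 + 0.85·0.9639) ≈ 0.0109
After an electrical test='fail': P(defective) = 0.7·0.0109 / (0.7·0.0109 + 0.45·0.9891) ≈ 0.0169

0.017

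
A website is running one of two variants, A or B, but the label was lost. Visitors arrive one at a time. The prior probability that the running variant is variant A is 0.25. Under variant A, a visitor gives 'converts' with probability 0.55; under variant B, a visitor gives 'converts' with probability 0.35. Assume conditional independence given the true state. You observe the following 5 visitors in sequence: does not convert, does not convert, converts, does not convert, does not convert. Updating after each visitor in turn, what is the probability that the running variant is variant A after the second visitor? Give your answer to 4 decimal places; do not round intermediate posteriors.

After 'does not convert': P(A) = 0.45·0.2500 / (0.45·0.2500 + 0.65·0.7500) ≈ 0.1875
After 'does not convert': P(A) = 0.45·0.1875 / (0.45·0.1875 + 0.65·0.8125) ≈ 0.1378

0.1378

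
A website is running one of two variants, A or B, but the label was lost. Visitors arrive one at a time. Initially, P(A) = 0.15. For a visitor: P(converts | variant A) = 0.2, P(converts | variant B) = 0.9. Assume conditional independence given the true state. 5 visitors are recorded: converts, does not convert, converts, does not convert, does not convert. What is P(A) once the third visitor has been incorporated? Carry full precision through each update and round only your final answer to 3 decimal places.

0.065

Apply Bayes' rule sequentially, carrying P(A) forward.
After 'converts': P(A) = 0.2·0.1500 / (0.2·0.1500 + 0.9·0.8500) ≈ 0.0377
After 'does not convert': P(A) = 0.8·0.0377 / (0.8·0.0377 + 0.1·0.9623) ≈ 0.2388
After 'converts': P(A) = 0.2·0.2388 / (0.2·0.2388 + 0.9·0.7612) ≈ 0.0652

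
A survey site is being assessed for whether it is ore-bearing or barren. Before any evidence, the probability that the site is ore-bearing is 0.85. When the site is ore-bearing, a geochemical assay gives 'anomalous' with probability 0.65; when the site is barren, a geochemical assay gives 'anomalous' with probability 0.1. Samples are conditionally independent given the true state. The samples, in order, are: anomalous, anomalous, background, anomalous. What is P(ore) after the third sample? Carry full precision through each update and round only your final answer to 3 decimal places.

After 'anomalous': P(ore) = 0.65·0.8500 / (0.65·0.8500 + 0.1·0.1500) ≈ 0.9736
After 'anomalous': P(ore) = 0.65·0.9736 / (0.65·0.9736 + 0.1·0.0264) ≈ 0.9958
After 'background': P(ore) = 0.35·0.9958 / (0.35·0.9958 + 0.9·0.0042) ≈ 0.9894

0.989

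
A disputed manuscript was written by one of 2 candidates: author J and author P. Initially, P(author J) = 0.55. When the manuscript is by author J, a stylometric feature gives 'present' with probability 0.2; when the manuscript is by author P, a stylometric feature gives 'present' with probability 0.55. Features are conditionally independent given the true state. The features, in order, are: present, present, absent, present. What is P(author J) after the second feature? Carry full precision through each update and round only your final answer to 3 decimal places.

Each posterior becomes the prior for the next update.
After 'present': P(author J) = 0.2·0.5500 / (0.2·0.5500 + 0.55·0.4500) ≈ 0.3077
After 'present': P(author J) = 0.2·0.3077 / (0.2·0.3077 + 0.55·0.6923) ≈ 0.1391

0.139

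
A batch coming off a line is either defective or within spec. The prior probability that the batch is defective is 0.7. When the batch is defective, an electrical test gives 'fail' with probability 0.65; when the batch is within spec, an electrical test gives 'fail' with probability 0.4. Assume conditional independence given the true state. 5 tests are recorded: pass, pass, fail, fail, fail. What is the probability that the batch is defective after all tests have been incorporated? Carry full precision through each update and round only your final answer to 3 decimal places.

After 'pass': P(defective) = 0.35·0.7000 / (0.35·0.7000 + 0.6·0.3000) ≈ 0.5765
After 'pass': P(defective) = 0.35·0.5765 / (0.35·0.5765 + 0.6·0.4235) ≈ 0.4426
After 'fail': P(defective) = 0.65·0.4426 / (0.65·0.4426 + 0.4·0.5574) ≈ 0.5634
After 'fail': P(defective) = 0.65·0.5634 / (0.65·0.5634 + 0.4·0.4366) ≈ 0.6771
After 'fail': P(defective) = 0.65·0.6771 / (0.65·0.6771 + 0.4·0.3229) ≈ 0.7731

0.773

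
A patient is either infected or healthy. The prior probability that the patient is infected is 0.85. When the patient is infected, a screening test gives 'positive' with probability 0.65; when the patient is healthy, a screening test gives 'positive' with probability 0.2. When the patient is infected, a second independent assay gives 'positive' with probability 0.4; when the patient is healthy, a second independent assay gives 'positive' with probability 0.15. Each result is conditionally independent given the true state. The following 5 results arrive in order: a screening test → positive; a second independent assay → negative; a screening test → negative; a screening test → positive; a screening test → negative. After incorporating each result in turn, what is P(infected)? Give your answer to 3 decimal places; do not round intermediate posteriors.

0.890

Apply Bayes' rule sequentially, carrying P(infected) forward.
After a screening test='positive': P(infected) = 0.65·0.8500 / (0.65·0.8500 + 0.2·0.1500) ≈ 0.9485
After a second independent assay='negative': P(infected) = 0.6·0.9485 / (0.6·0.9485 + 0.85·0.0515) ≈ 0.9286
After a screening test='negative': P(infected) = 0.35·0.9286 / (0.35·0.9286 + 0.8·0.0714) ≈ 0.8505
After a screening test='positive': P(infected) = 0.65·0.8505 / (0.65·0.8505 + 0.2·0.1495) ≈ 0.9487
After a screening test='negative': P(infected) = 0.35·0.9487 / (0.35·0.9487 + 0.8·0.0513) ≈ 0.8900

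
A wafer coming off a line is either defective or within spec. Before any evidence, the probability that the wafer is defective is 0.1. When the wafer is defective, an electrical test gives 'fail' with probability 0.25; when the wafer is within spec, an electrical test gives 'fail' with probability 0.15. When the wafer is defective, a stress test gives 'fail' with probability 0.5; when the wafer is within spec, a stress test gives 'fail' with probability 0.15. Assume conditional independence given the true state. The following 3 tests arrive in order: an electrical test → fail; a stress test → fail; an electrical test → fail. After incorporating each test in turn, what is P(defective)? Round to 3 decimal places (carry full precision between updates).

After an electrical test='fail': P(defective) = 0.25·0.1000 / (0.25·0.1000 + 0.15·0.9000) ≈ 0.1562
After a stress test='fail': P(defective) = 0.5·0.1562 / (0.5·0.1562 + 0.15·0.8438) ≈ 0.3817
After an electrical test='fail': P(defective) = 0.25·0.3817 / (0.25·0.3817 + 0.15·0.6183) ≈ 0.5071

0.507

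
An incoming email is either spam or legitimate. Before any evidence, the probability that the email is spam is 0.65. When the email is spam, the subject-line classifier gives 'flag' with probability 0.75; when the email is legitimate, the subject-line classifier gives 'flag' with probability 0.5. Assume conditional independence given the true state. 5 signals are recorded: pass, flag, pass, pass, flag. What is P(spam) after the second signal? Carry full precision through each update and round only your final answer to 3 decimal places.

0.582

After 'pass': P(spam) = 0.25·0.6500 / (0.25·0.6500 + 0.5·0.3500) ≈ 0.4815
After 'flag': P(spam) = 0.75·0.4815 / (0.75·0.4815 + 0.5·0.5185) ≈ 0.5821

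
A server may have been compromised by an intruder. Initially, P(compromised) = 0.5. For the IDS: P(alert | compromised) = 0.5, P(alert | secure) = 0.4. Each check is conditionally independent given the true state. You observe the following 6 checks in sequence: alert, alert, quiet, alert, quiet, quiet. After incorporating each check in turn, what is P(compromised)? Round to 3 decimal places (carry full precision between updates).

After 'alert': P(compromised) = 0.5·0.5000 / (0.5·0.5000 + 0.4·0.5000) ≈ 0.5556
After 'alert': P(compromised) = 0.5·0.5556 / (0.5·0.5556 + 0.4·0.4444) ≈ 0.6098
After 'quiet': P(compromised) = 0.5·0.6098 / (0.5·0.6098 + 0.6·0.3902) ≈ 0.5656
After 'alert': P(compromised) = 0.5·0.5656 / (0.5·0.5656 + 0.4·0.4344) ≈ 0.6194
After 'quiet': P(compromised) = 0.5·0.6194 / (0.5·0.6194 + 0.6·0.3806) ≈ 0.5756
After 'quiet': P(compromised) = 0.5·0.5756 / (0.5·0.5756 + 0.6·0.4244) ≈ 0.5306

0.531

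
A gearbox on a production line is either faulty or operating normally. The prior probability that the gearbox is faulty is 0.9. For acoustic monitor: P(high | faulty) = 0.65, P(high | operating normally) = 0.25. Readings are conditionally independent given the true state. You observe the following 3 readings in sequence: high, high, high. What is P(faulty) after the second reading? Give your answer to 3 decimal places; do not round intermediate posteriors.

Each posterior becomes the prior for the next update.
After 'high': P(faulty) = 0.65·0.9000 / (0.65·0.9000 + 0.25·0.1000) ≈ 0.9590
After 'high': P(faulty) = 0.65·0.9590 / (0.65·0.9590 + 0.25·0.0410) ≈ 0.9838

0.984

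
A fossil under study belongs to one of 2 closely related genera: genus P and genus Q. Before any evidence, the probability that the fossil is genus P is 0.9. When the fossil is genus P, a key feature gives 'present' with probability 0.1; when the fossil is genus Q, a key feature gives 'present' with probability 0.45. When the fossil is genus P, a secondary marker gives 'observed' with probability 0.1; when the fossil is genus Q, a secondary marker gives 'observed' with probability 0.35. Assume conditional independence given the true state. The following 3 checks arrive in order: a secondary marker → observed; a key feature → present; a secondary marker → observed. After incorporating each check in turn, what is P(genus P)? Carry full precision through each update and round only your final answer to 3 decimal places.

After a secondary marker='observed': P(genus P) = 0.1·0.9000 / (0.1·0.9000 + 0.35·0.1000) ≈ 0.7200
After a key feature='present': P(genus P) = 0.1·0.7200 / (0.1·0.7200 + 0.45·0.2800) ≈ 0.3636
After a secondary marker='observed': P(genus P) = 0.1·0.3636 / (0.1·0.3636 + 0.35·0.6364) ≈ 0.1404

0.140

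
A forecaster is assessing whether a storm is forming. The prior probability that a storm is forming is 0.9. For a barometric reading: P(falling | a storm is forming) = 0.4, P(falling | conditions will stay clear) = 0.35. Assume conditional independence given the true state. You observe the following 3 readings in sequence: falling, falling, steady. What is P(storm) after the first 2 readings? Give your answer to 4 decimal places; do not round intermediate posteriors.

After 'falling': P(storm) = 0.4·0.9000 / (0.4·0.9000 + 0.35·0.1000) ≈ 0.9114
After 'falling': P(storm) = 0.4·0.9114 / (0.4·0.9114 + 0.35·0.0886) ≈ 0.9216

0.9216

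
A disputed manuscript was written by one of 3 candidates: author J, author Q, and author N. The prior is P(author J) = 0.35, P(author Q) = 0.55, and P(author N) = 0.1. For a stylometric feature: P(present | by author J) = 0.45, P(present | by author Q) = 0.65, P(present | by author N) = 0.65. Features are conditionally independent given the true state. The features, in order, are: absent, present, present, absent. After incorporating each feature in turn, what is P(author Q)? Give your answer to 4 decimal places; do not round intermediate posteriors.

Apply Bayes' rule sequentially, carrying P(author Q) forward.
After 'absent': normaliser = 0.55·0.3500 + 0.35·0.5500 + 0.35·0.1000; P(author J) ≈ 0.4583, P(author Q) ≈ 0.4583, P(author N) ≈ 0.0833
After 'present': normaliser = 0.45·0.4583 + 0.65·0.4583 + 0.65·0.0833; P(author J) ≈ 0.3694, P(author Q) ≈ 0.5336, P(author N) ≈ 0.0970
After 'present': normaliser = 0.45·0.3694 + 0.65·0.5336 + 0.65·0.0970; P(author J) ≈ 0.2885, P(author Q) ≈ 0.6020, P(author N) ≈ 0.1095
After 'absent': normaliser = 0.55·0.2885 + 0.35·0.6020 + 0.35·0.1095; P(author J) ≈ 0.3892, P(author Q) ≈ 0.5168, P(author N) ≈ 0.0940

0.5168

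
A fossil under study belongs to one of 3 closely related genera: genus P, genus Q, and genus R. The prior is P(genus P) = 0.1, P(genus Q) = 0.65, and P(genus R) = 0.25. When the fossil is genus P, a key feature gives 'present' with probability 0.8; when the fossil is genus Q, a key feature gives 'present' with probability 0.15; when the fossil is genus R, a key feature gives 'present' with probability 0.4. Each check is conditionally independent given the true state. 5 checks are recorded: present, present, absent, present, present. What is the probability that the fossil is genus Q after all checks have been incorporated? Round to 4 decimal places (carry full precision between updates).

0.0227

After 'present': normaliser = 0.8·0.1000 + 0.15·0.6500 + 0.4·0.2500; P(genus P) ≈ 0.2883, P(genus Q) ≈ 0.3514, P(genus R) ≈ 0.3604
After 'present': normaliser = 0.8·0.2883 + 0.15·0.3514 + 0.4·0.3604; P(genus P) ≈ 0.5395, P(genus Q) ≈ 0.1233, P(genus R) ≈ 0.3372
After 'absent': normaliser = 0.2·0.5395 + 0.85·0.1233 + 0.6·0.3372; P(genus P) ≈ 0.2600, P(genus Q) ≈ 0.2525, P(genus R) ≈ 0.4875
After 'present': normaliser = 0.8·0.2600 + 0.15·0.2525 + 0.4·0.4875; P(genus P) ≈ 0.4718, P(genus Q) ≈ 0.0859, P(genus R) ≈ 0.4423
After 'present': normaliser = 0.8·0.4718 + 0.15·0.0859 + 0.4·0.4423; P(genus P) ≈ 0.6654, P(genus Q) ≈ 0.0227, P(genus R) ≈ 0.3119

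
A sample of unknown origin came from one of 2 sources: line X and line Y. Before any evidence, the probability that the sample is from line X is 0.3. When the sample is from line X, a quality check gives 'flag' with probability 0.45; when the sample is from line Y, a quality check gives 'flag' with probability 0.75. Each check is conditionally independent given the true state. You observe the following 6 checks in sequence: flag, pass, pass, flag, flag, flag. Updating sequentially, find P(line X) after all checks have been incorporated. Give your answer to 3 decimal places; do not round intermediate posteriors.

After 'flag': P(line X) = 0.45·0.3000 / (0.45·0.3000 + 0.75·0.7000) ≈ 0.2045
After 'pass': P(line X) = 0.55·0.2045 / (0.55·0.2045 + 0.25·0.7955) ≈ 0.3613
After 'pass': P(line X) = 0.55·0.3613 / (0.55·0.3613 + 0.25·0.6387) ≈ 0.5545
After 'flag': P(line X) = 0.45·0.5545 / (0.45·0.5545 + 0.75·0.4455) ≈ 0.4275
After 'flag': P(line X) = 0.45·0.4275 / (0.45·0.4275 + 0.75·0.5725) ≈ 0.3094
After 'flag': P(line X) = 0.45·0.3094 / (0.45·0.3094 + 0.75·0.6906) ≈ 0.2119

0.212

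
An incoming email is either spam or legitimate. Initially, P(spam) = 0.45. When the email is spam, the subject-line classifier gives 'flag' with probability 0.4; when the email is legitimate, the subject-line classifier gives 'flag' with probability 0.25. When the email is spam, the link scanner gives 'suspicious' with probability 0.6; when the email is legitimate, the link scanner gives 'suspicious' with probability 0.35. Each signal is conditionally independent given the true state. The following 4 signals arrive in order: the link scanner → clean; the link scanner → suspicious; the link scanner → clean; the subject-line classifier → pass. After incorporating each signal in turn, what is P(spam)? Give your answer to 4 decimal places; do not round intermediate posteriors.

After the link scanner='clean': P(spam) = 0.4·0.4500 / (0.4·0.4500 + 0.65·0.5500) ≈ 0.3349
After the link scanner='suspicious': P(spam) = 0.6·0.3349 / (0.6·0.3349 + 0.35·0.6651) ≈ 0.4633
After the link scanner='clean': P(spam) = 0.4·0.4633 / (0.4·0.4633 + 0.65·0.5367) ≈ 0.3469
After the subject-line classifier='pass': P(spam) = 0.6·0.3469 / (0.6·0.3469 + 0.75·0.6531) ≈ 0.2982

0.2982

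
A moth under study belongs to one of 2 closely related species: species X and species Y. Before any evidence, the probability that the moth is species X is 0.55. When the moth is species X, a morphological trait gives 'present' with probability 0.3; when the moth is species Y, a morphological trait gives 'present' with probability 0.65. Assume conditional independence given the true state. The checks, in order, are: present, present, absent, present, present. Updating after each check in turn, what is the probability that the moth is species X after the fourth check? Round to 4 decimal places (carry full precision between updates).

0.1938

Apply Bayes' rule sequentially, carrying P(species X) forward.
After 'present': P(species X) = 0.3·0.5500 / (0.3·0.5500 + 0.65·0.4500) ≈ 0.3607
After 'present': P(species X) = 0.3·0.3607 / (0.3·0.3607 + 0.65·0.6393) ≈ 0.2066
After 'absent': P(species X) = 0.7·0.2066 / (0.7·0.2066 + 0.35·0.7934) ≈ 0.3424
After 'present': P(species X) = 0.3·0.3424 / (0.3·0.3424 + 0.65·0.6576) ≈ 0.1938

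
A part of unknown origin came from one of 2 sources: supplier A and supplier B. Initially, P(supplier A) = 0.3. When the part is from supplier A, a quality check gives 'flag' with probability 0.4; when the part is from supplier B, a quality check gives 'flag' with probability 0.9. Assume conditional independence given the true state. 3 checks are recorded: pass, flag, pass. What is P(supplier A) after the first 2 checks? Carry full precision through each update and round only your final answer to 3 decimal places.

0.533

After 'pass': P(supplier A) = 0.6·0.3000 / (0.6·0.3000 + 0.1·0.7000) ≈ 0.7200
After 'flag': P(supplier A) = 0.4·0.7200 / (0.4·0.7200 + 0.9·0.2800) ≈ 0.5333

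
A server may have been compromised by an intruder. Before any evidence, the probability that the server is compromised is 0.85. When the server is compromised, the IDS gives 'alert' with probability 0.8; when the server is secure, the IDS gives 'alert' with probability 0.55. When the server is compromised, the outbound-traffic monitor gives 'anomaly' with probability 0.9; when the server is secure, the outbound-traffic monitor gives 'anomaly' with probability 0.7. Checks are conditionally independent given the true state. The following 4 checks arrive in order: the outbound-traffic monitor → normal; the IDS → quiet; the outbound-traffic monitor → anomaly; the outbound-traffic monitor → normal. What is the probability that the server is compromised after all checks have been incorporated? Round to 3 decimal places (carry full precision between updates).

Each posterior becomes the prior for the next update.
After the outbound-traffic monitor='normal': P(compromised) = 0.1·0.8500 / (0.1·0.8500 + 0.3·0.1500) ≈ 0.6538
After the IDS='quiet': P(compromised) = 0.2·0.6538 / (0.2·0.6538 + 0.45·0.3462) ≈ 0.4564
After the outbound-traffic monitor='anomaly': P(compromised) = 0.9·0.4564 / (0.9·0.4564 + 0.7·0.5436) ≈ 0.5191
After the outbound-traffic monitor='normal': P(compromised) = 0.1·0.5191 / (0.1·0.5191 + 0.3·0.4809) ≈ 0.2646

0.265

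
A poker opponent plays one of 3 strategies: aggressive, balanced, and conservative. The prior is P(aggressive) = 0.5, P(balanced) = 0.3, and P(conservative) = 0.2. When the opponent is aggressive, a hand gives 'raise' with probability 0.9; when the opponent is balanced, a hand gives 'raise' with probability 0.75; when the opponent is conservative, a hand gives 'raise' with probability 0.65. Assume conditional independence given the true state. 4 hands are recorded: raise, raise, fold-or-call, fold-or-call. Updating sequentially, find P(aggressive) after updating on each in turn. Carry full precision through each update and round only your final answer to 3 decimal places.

After 'raise': normaliser = 0.9·0.5000 + 0.75·0.3000 + 0.65·0.2000; P(aggressive) ≈ 0.5590, P(balanced) ≈ 0.2795, P(conservative) ≈ 0.1615
After 'raise': normaliser = 0.9·0.5590 + 0.75·0.2795 + 0.65·0.1615; P(aggressive) ≈ 0.6153, P(balanced) ≈ 0.2564, P(conservative) ≈ 0.1284
After 'fold-or-call': normaliser = 0.1·0.6153 + 0.25·0.2564 + 0.35·0.1284; P(aggressive) ≈ 0.3608, P(balanced) ≈ 0.3758, P(conservative) ≈ 0.2634
After 'fold-or-call': normaliser = 0.1·0.3608 + 0.25·0.3758 + 0.35·0.2634; P(aggressive) ≈ 0.1623, P(balanced) ≈ 0.4228, P(conservative) ≈ 0.4149

0.162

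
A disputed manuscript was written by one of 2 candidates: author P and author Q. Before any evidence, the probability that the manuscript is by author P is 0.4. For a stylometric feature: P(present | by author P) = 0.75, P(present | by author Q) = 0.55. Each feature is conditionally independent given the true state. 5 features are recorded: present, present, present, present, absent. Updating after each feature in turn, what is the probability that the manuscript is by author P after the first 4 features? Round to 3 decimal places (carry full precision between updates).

Each posterior becomes the prior for the next update.
After 'present': P(author P) = 0.75·0.4000 / (0.75·0.4000 + 0.55·0.6000) ≈ 0.4762
After 'present': P(author P) = 0.75·0.4762 / (0.75·0.4762 + 0.55·0.5238) ≈ 0.5535
After 'present': P(author P) = 0.75·0.5535 / (0.75·0.5535 + 0.55·0.4465) ≈ 0.6283
After 'present': P(author P) = 0.75·0.6283 / (0.75·0.6283 + 0.55·0.3717) ≈ 0.6974

0.697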